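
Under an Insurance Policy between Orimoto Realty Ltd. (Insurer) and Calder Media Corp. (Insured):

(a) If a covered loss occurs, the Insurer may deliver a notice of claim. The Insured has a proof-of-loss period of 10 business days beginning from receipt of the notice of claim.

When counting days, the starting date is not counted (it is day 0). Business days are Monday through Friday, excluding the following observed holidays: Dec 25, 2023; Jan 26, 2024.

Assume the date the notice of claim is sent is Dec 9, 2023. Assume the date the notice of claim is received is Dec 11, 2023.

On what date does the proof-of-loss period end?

Dec 26, 2023

From Monday, Dec 11, 2023, 10 business days (Dec 12, Dec 13, Dec 14, Dec 15, Dec 18, Dec 19, Dec 20, Dec 21, Dec 22, Dec 26, skipping weekends and the listed holiday on Dec 25) brings us to Tuesday, Dec 26, 2023, which is the last day of the proof-of-loss period.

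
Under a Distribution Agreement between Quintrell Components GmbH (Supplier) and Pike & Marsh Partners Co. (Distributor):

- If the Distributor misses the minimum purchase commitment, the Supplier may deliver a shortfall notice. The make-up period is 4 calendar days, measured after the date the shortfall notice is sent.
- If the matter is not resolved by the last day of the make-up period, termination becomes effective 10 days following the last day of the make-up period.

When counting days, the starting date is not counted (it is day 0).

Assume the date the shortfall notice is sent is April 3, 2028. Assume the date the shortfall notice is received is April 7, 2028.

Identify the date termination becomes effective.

Adding 4 calendar days to April 3, 2028 gives April 7, 2028, which is the last day of the make-up period.
The date termination becomes effective: April 7, 2028 + 10 days = April 17, 2028.

April 17, 2028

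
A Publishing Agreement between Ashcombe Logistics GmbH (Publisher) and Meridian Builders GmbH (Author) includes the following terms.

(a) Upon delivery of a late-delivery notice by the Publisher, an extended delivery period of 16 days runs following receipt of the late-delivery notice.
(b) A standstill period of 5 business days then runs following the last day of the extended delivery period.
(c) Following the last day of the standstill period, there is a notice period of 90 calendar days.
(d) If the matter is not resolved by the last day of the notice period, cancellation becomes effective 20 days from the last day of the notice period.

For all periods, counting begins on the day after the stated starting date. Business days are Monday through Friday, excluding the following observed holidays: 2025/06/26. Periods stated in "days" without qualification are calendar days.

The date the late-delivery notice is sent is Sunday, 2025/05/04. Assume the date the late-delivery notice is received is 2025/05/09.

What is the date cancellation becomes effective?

Adding 16 calendar days to 2025/05/09 gives 2025/05/25, which is the last day of the extended delivery period.
The last day of the standstill period: 5 business days after Sunday, 2025/05/25, skipping weekends — May 26, May 27, May 28, May 29, May 30 — lands on Friday, 2025/05/30.
The last day of the notice period: 2025/05/30 + 90 days = 2025/08/28.
The date cancellation becomes effective: 2025/08/28 + 20 days = 2025/09/17.

2025/09/17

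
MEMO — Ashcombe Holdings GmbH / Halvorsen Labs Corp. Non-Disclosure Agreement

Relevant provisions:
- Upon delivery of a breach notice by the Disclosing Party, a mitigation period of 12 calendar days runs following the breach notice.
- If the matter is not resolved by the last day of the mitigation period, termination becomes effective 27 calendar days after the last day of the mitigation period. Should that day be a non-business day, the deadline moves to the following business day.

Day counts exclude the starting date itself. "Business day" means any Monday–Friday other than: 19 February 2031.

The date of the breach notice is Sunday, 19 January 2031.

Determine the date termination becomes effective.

The last day of the mitigation period: 19 January 2031 + 12 days = 31 January 2031.
The date termination becomes effective: 31 January 2031 + 27 days = 27 February 2031. 27 February 2031 is a Thursday and is not a listed holiday, so no roll-forward applies.

27 February 2031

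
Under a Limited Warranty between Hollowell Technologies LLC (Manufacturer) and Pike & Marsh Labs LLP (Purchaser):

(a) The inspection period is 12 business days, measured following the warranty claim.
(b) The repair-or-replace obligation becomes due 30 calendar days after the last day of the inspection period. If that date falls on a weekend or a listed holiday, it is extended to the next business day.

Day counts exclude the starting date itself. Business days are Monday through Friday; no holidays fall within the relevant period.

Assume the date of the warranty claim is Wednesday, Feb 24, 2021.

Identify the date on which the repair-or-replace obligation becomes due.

Apr 12, 2021

The last day of the inspection period: counting 12 business days from Wednesday, Feb 24, 2021 (Feb 25, Feb 26, Mar 1, Mar 2, …, Mar 10, Mar 11, Mar 12, skipping weekends) reaches Friday, Mar 12, 2021.
The date on which the repair-or-replace obligation becomes due: 30 calendar days after Mar 12, 2021 is Apr 11, 2021. That falls on a Sunday, so it rolls to the next business day, Monday, Apr 12, 2021.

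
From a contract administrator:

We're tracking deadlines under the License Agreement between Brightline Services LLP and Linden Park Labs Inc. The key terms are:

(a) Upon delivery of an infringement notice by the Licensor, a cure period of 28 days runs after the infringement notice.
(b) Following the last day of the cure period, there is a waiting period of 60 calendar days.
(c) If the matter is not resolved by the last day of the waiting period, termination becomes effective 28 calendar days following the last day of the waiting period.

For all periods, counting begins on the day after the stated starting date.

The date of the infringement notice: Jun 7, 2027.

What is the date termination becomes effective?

Adding 28 calendar days to Jun 7, 2027 gives Jul 5, 2027, which is the last day of the cure period.
Adding 60 calendar days to Jul 5, 2027 gives Sep 3, 2027, which is the last day of the waiting period.
The date termination becomes effective: 28 calendar days after Sep 3, 2027 is Oct 1, 2027.

Oct 1, 2027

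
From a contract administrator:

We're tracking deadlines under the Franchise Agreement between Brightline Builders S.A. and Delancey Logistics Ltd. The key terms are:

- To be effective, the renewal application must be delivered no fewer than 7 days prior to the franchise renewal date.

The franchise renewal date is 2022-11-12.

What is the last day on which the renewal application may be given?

2022-11-05

2022-11-12 minus 7 days is 2022-11-05.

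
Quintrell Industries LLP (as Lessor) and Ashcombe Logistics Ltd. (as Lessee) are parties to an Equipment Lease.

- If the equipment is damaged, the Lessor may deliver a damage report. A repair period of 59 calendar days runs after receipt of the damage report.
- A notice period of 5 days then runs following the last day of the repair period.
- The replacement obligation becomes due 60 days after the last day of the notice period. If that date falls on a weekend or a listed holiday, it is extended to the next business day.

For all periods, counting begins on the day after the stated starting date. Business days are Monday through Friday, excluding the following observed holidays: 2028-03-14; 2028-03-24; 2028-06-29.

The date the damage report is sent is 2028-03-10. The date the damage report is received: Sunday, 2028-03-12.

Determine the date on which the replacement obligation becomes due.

The last day of the repair period: 59 calendar days after 2028-03-12 is 2028-05-10.
The last day of the notice period: 2028-05-10 + 5 days = 2028-05-15.
The date on which the replacement obligation becomes due: 60 calendar days after 2028-05-15 is 2028-07-14. 2028-07-14 is a Friday and is not a listed holiday, so no roll-forward applies.

2028-07-14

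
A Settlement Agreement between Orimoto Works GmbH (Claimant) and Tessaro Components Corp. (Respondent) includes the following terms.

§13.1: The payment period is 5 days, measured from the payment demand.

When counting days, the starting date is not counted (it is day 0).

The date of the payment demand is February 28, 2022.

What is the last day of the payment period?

Adding 5 calendar days to February 28, 2022 gives March 5, 2022, which is the last day of the payment period.

March 5, 2022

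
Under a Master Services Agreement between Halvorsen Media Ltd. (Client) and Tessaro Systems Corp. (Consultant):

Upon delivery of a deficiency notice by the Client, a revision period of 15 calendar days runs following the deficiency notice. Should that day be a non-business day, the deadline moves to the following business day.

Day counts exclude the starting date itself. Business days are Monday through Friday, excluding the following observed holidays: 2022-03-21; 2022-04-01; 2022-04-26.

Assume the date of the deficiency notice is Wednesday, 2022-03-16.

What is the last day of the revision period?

The last day of the revision period: 15 calendar days after 2022-03-16 is 2022-03-31. 2022-03-31 is a Thursday and is not a listed holiday, so no roll-forward applies.

2022-03-31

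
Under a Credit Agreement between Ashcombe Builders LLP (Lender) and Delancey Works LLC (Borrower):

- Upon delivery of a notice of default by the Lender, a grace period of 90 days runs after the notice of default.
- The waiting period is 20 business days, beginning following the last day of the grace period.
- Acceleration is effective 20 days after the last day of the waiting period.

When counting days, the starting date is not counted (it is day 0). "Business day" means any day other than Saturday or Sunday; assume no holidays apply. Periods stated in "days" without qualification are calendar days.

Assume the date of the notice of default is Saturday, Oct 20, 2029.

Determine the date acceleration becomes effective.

The last day of the grace period: Oct 20, 2029 + 90 days = Jan 18, 2030.
The last day of the waiting period: counting 20 business days from Friday, Jan 18, 2030 (Jan 21, Jan 22, Jan 23, Jan 24, …, Feb 13, Feb 14, Feb 15, skipping weekends) reaches Friday, Feb 15, 2030.
Adding 20 calendar days to Feb 15, 2030 gives Mar 7, 2030, which is the date acceleration becomes effective.

Mar 7, 2030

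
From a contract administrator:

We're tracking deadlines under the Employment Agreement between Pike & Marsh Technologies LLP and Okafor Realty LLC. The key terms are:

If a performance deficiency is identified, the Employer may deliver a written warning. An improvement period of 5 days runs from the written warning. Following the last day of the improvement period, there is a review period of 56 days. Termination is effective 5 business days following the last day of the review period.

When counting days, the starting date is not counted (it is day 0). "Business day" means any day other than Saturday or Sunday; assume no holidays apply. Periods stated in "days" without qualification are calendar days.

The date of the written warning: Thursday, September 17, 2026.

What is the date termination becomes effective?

The last day of the improvement period: 5 calendar days after September 17, 2026 is September 22, 2026.
The last day of the review period: 56 calendar days after September 22, 2026 is November 17, 2026.
From Tuesday, November 17, 2026, 5 business days (Nov 18, Nov 19, Nov 20, Nov 23, Nov 24, skipping weekends) brings us to Tuesday, November 24, 2026, which is the date termination becomes effective.

November 24, 2026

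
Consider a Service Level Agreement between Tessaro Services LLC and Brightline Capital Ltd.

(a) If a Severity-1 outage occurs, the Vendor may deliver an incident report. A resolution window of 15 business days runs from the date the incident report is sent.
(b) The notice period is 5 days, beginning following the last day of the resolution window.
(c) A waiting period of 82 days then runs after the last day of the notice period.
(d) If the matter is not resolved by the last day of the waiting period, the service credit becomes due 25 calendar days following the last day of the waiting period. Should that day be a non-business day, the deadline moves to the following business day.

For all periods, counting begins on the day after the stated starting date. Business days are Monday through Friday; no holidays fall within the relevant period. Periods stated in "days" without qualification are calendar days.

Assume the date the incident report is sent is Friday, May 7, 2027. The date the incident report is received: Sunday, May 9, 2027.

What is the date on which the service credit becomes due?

The last day of the resolution window: counting 15 business days from Friday, May 7, 2027 (May 10, May 11, May 12, May 13, …, May 26, May 27, May 28, skipping weekends) reaches Friday, May 28, 2027.
Adding 5 calendar days to May 28, 2027 gives Jun 2, 2027, which is the last day of the notice period.
The last day of the waiting period: 82 calendar days after Jun 2, 2027 is Aug 23, 2027.
The date on which the service credit becomes due: 25 calendar days after Aug 23, 2027 is Sep 17, 2027. Sep 17, 2027 is a Friday, so no roll-forward applies.

Sep 17, 2027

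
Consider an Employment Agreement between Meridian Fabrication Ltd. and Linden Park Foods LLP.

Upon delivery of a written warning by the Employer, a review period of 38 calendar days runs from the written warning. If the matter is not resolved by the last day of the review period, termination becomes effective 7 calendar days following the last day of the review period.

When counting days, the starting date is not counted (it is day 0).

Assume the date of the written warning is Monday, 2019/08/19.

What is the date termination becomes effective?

2019/10/03

Adding 38 calendar days to 2019/08/19 gives 2019/09/26, which is the last day of the review period.
The date termination becomes effective: 7 calendar days after 2019/09/26 is 2019/10/03.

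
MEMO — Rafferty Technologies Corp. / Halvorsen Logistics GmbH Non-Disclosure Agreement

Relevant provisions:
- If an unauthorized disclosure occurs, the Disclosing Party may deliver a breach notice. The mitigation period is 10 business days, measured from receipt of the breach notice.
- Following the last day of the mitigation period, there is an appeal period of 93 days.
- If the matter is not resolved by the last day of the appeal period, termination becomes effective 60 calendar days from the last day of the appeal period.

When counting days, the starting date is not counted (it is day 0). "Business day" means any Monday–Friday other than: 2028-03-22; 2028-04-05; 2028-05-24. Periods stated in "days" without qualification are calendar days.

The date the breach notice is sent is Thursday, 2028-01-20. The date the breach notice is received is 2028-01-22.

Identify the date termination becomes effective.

2028-07-06

The last day of the mitigation period: counting 10 business days from Saturday, 2028-01-22 (Jan 24, Jan 25, Jan 26, Jan 27, Jan 28, Jan 31, Feb 1, Feb 2, Feb 3, Feb 4, skipping weekends) reaches Friday, 2028-02-04.
Adding 93 calendar days to 2028-02-04 gives 2028-05-07, which is the last day of the appeal period.
Adding 60 calendar days to 2028-05-07 gives 2028-07-06, which is the date termination becomes effective.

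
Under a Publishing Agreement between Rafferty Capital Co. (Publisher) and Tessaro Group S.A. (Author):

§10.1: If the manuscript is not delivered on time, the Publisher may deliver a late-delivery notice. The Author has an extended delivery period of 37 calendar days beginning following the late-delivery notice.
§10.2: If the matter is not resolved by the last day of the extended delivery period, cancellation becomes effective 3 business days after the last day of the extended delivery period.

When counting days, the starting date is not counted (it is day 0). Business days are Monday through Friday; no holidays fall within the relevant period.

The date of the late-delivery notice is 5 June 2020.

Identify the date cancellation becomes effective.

Adding 37 calendar days to 5 June 2020 gives 12 July 2020, which is the last day of the extended delivery period.
The date cancellation becomes effective: 3 business days after Sunday, 12 July 2020, skipping weekends — Jul 13, Jul 14, Jul 15 — lands on Wednesday, 15 July 2020.

15 July 2020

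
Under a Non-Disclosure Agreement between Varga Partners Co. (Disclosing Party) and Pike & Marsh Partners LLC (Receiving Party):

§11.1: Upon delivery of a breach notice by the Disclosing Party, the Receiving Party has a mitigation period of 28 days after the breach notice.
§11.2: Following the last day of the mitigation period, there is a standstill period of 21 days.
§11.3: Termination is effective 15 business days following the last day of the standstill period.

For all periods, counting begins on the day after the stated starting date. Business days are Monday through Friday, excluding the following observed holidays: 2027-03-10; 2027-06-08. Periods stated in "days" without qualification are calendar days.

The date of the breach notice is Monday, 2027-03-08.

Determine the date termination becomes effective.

2027-05-17

The last day of the mitigation period: 2027-03-08 + 28 days = 2027-04-05.
Adding 21 calendar days to 2027-04-05 gives 2027-04-26, which is the last day of the standstill period.
From Monday, 2027-04-26, 15 business days (Apr 27, Apr 28, Apr 29, Apr 30, …, May 13, May 14, May 17, skipping weekends) brings us to Monday, 2027-05-17, which is the date termination becomes effective.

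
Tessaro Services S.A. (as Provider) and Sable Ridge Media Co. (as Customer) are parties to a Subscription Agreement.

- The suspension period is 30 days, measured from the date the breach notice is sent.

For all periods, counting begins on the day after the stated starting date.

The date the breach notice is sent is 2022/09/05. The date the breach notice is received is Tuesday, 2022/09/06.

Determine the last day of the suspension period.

2022/10/05

The last day of the suspension period: 2022/09/05 + 30 days = 2022/10/05.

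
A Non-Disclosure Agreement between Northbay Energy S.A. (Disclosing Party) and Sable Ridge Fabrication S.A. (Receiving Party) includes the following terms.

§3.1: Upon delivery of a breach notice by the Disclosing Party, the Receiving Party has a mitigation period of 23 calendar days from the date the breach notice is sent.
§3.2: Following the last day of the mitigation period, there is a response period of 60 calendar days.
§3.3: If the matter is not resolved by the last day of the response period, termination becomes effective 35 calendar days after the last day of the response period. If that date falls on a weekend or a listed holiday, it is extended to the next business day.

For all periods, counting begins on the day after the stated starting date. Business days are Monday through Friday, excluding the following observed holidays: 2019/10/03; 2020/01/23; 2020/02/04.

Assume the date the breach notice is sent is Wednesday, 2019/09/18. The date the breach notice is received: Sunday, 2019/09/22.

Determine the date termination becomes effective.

The last day of the mitigation period: 23 calendar days after 2019/09/18 is 2019/10/11.
The last day of the response period: 2019/10/11 + 60 days = 2019/12/10.
The date termination becomes effective: 2019/12/10 + 35 days = 2020/01/14. 2020/01/14 is a Tuesday and is not a listed holiday, so no roll-forward applies.

2020/01/14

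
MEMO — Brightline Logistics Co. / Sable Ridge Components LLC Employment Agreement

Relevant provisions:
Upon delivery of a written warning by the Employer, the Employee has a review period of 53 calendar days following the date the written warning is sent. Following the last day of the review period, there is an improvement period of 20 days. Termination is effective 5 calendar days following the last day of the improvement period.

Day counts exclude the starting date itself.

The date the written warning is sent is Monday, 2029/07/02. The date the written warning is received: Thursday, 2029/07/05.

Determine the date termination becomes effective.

2029/09/18

The last day of the review period: 53 calendar days after 2029/07/02 is 2029/08/24.
Adding 20 calendar days to 2029/08/24 gives 2029/09/13, which is the last day of the improvement period.
Adding 5 calendar days to 2029/09/13 gives 2029/09/18, which is the date termination becomes effective.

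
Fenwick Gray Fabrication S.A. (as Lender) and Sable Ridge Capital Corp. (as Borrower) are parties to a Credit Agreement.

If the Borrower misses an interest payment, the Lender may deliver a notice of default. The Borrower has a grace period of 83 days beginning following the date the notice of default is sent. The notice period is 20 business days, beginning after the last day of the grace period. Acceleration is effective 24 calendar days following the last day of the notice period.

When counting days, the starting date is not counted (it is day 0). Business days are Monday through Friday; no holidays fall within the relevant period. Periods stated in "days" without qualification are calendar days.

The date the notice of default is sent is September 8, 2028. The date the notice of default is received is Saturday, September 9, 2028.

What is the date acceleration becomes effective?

January 21, 2029

The last day of the grace period: September 8, 2028 + 83 days = November 30, 2028.
The last day of the notice period: counting 20 business days from Thursday, November 30, 2028 (Dec 1, Dec 4, Dec 5, Dec 6, …, Dec 26, Dec 27, Dec 28, skipping weekends) reaches Thursday, December 28, 2028.
Adding 24 calendar days to December 28, 2028 gives January 21, 2029, which is the date acceleration becomes effective.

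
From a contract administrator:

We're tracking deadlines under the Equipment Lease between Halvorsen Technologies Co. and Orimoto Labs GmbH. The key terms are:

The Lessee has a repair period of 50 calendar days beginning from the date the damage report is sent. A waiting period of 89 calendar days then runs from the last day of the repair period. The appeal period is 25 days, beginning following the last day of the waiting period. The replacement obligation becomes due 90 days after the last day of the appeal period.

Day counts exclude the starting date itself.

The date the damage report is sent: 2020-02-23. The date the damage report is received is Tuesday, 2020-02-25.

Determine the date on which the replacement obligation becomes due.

The last day of the repair period: 50 calendar days after 2020-02-23 is 2020-04-13.
The last day of the waiting period: 2020-04-13 + 89 days = 2020-07-11.
The last day of the appeal period: 25 calendar days after 2020-07-11 is 2020-08-05.
The date on which the replacement obligation becomes due: 2020-08-05 + 90 days = 2020-11-03.

2020-11-03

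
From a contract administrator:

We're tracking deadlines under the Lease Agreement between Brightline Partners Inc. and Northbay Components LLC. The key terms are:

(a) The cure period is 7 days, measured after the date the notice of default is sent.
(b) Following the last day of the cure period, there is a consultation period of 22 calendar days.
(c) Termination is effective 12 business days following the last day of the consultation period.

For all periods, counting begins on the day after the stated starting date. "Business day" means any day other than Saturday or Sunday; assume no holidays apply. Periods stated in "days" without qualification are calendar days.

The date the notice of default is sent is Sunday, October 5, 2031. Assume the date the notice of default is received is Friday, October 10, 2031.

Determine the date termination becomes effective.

November 19, 2031

Adding 7 calendar days to October 5, 2031 gives October 12, 2031, which is the last day of the cure period.
Adding 22 calendar days to October 12, 2031 gives November 3, 2031, which is the last day of the consultation period.
The date termination becomes effective: counting 12 business days from Monday, November 3, 2031 (Nov 4, Nov 5, Nov 6, Nov 7, …, Nov 17, Nov 18, Nov 19, skipping weekends) reaches Wednesday, November 19, 2031.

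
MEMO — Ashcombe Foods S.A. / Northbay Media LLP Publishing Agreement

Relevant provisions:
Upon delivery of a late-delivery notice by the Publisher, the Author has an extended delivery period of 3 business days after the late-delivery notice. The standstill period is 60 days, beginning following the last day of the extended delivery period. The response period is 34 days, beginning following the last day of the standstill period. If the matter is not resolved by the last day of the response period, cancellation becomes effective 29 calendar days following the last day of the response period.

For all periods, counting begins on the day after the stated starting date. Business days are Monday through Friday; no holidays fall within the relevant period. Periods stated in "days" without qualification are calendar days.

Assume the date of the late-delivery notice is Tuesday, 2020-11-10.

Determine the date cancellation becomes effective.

2021-03-16

From Tuesday, 2020-11-10, 3 business days (Nov 11, Nov 12, Nov 13, skipping weekends) brings us to Friday, 2020-11-13, which is the last day of the extended delivery period.
The last day of the standstill period: 60 calendar days after 2020-11-13 is 2021-01-12.
The last day of the response period: 34 calendar days after 2021-01-12 is 2021-02-15.
Adding 29 calendar days to 2021-02-15 gives 2021-03-16, which is the date cancellation becomes effective.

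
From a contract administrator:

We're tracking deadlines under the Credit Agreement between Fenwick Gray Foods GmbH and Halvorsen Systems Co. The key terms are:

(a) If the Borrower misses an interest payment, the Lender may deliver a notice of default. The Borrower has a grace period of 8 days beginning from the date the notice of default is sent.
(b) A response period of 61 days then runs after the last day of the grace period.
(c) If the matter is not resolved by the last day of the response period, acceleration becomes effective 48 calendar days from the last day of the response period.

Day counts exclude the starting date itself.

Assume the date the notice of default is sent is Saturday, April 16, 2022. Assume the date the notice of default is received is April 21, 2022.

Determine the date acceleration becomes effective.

The last day of the grace period: 8 calendar days after April 16, 2022 is April 24, 2022.
The last day of the response period: April 24, 2022 + 61 days = June 24, 2022.
The date acceleration becomes effective: 48 calendar days after June 24, 2022 is August 11, 2022.

August 11, 2022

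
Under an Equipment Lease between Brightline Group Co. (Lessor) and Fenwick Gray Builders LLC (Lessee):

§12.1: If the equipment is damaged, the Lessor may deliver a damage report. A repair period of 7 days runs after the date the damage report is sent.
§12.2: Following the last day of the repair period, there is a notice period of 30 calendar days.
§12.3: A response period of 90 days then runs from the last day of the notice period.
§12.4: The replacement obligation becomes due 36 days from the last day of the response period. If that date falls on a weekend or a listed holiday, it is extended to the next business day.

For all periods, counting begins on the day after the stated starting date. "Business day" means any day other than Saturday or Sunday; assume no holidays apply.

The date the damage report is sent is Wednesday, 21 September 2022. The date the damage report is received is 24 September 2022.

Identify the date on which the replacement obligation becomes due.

3 March 2023

Adding 7 calendar days to 21 September 2022 gives 28 September 2022, which is the last day of the repair period.
Adding 30 calendar days to 28 September 2022 gives 28 October 2022, which is the last day of the notice period.
The last day of the response period: 90 calendar days after 28 October 2022 is 26 January 2023.
The date on which the replacement obligation becomes due: 26 January 2023 + 36 days = 3 March 2023. 3 March 2023 is a Friday, so no roll-forward applies.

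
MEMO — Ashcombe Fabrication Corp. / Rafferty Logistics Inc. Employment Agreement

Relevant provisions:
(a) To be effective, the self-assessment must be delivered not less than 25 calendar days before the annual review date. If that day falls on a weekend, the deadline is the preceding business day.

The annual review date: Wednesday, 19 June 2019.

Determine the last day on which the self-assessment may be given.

24 May 2019

19 June 2019 minus 25 days is 25 May 2019. That is a Saturday, so the deadline moves back to Friday, 24 May 2019.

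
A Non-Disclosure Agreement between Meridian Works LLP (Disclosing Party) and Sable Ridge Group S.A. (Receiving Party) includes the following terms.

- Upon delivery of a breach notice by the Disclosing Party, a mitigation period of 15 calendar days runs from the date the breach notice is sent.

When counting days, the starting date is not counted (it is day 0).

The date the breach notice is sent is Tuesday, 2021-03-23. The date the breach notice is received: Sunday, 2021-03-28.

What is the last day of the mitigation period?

The last day of the mitigation period: 2021-03-23 + 15 days = 2021-04-07.

2021-04-07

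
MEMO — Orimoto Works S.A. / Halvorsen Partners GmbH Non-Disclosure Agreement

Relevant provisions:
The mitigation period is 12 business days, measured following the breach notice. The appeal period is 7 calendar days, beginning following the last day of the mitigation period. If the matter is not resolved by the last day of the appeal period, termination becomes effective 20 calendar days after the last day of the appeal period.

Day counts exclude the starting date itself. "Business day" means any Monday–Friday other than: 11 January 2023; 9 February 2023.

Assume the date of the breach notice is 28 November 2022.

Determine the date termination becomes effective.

10 January 2023

From Monday, 28 November 2022, 12 business days (Nov 29, Nov 30, Dec 1, Dec 2, …, Dec 12, Dec 13, Dec 14, skipping weekends) brings us to Wednesday, 14 December 2022, which is the last day of the mitigation period.
The last day of the appeal period: 14 December 2022 + 7 days = 21 December 2022.
The date termination becomes effective: 21 December 2022 + 20 days = 10 January 2023.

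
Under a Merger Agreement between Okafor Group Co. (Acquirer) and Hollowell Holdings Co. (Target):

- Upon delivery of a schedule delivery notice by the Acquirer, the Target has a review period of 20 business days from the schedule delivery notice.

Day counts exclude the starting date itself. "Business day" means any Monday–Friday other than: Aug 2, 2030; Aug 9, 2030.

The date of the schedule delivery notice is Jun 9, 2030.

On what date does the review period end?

Jul 5, 2030

From Sunday, Jun 9, 2030, 20 business days (Jun 10, Jun 11, Jun 12, Jun 13, …, Jul 3, Jul 4, Jul 5, skipping weekends) brings us to Friday, Jul 5, 2030, which is the last day of the review period.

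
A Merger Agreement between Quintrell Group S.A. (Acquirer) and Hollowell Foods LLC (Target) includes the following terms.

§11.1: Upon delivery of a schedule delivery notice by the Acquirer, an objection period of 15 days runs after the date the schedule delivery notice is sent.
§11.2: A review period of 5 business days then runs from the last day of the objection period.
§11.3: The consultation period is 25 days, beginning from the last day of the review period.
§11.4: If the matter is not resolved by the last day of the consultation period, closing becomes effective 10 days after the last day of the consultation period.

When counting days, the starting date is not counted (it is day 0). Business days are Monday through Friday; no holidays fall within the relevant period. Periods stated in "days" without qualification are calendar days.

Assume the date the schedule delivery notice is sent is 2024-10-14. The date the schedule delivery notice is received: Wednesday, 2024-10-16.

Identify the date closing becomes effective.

Adding 15 calendar days to 2024-10-14 gives 2024-10-29, which is the last day of the objection period.
From Tuesday, 2024-10-29, 5 business days (Oct 30, Oct 31, Nov 1, Nov 4, Nov 5, skipping weekends) brings us to Tuesday, 2024-11-05, which is the last day of the review period.
The last day of the consultation period: 25 calendar days after 2024-11-05 is 2024-11-30.
Adding 10 calendar days to 2024-11-30 gives 2024-12-10, which is the date closing becomes effective.

2024-12-10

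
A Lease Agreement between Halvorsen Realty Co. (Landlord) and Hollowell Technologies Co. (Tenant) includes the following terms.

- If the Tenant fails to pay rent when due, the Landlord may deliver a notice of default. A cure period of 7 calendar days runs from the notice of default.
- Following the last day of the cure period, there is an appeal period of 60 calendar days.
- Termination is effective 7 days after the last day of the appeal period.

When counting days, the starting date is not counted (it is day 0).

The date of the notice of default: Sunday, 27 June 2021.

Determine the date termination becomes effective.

9 September 2021

The last day of the cure period: 27 June 2021 + 7 days = 4 July 2021.
The last day of the appeal period: 60 calendar days after 4 July 2021 is 2 September 2021.
The date termination becomes effective: 7 calendar days after 2 September 2021 is 9 September 2021.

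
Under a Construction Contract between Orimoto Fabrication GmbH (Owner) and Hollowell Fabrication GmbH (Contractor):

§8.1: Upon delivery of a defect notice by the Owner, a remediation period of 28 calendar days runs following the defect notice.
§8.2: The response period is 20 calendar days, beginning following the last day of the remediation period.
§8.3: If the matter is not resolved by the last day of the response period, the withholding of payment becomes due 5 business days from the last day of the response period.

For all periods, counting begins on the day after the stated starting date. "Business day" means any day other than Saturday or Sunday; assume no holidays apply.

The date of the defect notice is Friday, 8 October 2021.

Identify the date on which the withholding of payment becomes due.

2 December 2021

The last day of the remediation period: 28 calendar days after 8 October 2021 is 5 November 2021.
Adding 20 calendar days to 5 November 2021 gives 25 November 2021, which is the last day of the response period.
The date on which the withholding of payment becomes due: 5 business days after Thursday, 25 November 2021, skipping weekends — Nov 26, Nov 29, Nov 30, Dec 1, Dec 2 — lands on Thursday, 2 December 2021.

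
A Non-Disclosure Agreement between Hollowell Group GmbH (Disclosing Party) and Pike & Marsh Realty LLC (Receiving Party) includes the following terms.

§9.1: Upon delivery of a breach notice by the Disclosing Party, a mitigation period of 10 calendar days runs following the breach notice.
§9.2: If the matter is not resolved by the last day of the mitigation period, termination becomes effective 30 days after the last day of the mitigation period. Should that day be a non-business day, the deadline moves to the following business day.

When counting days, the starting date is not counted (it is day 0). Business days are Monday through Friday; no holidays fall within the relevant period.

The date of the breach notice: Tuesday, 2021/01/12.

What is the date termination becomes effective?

2021/02/22

The last day of the mitigation period: 10 calendar days after 2021/01/12 is 2021/01/22.
The date termination becomes effective: 30 calendar days after 2021/01/22 is 2021/02/21. That falls on a Sunday, so it rolls to the next business day, Monday, 2021/02/22.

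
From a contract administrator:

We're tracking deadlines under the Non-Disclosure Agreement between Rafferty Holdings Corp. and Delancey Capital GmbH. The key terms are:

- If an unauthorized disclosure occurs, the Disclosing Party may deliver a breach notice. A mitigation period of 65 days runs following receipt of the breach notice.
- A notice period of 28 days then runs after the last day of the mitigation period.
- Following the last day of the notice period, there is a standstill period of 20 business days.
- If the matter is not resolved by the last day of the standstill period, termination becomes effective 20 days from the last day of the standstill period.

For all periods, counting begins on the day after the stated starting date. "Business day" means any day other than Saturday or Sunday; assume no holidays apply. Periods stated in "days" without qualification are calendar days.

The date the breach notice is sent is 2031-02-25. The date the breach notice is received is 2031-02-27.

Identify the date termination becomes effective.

2031-07-17

The last day of the mitigation period: 65 calendar days after 2031-02-27 is 2031-05-03.
The last day of the notice period: 2031-05-03 + 28 days = 2031-05-31.
The last day of the standstill period: 20 business days after Saturday, 2031-05-31, skipping weekends — Jun 2, Jun 3, Jun 4, Jun 5, …, Jun 25, Jun 26, Jun 27 — lands on Friday, 2031-06-27.
Adding 20 calendar days to 2031-06-27 gives 2031-07-17, which is the date termination becomes effective.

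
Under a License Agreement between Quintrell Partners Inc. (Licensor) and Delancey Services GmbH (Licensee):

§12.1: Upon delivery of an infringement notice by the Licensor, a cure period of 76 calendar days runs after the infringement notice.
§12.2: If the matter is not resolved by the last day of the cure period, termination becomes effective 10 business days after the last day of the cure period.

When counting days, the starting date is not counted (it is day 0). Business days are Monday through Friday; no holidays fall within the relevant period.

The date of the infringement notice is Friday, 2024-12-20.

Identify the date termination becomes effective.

2025-03-20

The last day of the cure period: 2024-12-20 + 76 days = 2025-03-06.
From Thursday, 2025-03-06, 10 business days (Mar 7, Mar 10, Mar 11, Mar 12, Mar 13, Mar 14, Mar 17, Mar 18, Mar 19, Mar 20, skipping weekends) brings us to Thursday, 2025-03-20, which is the date termination becomes effective.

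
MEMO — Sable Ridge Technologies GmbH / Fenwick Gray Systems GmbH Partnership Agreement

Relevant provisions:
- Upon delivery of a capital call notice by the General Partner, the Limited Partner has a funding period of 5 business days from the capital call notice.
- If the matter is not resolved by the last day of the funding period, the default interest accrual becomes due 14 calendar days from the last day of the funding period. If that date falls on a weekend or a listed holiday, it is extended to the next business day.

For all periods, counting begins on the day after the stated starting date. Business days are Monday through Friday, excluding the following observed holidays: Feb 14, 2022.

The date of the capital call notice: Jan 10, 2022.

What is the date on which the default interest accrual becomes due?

The last day of the funding period: 5 business days after Monday, Jan 10, 2022, skipping weekends — Jan 11, Jan 12, Jan 13, Jan 14, Jan 17 — lands on Monday, Jan 17, 2022.
Adding 14 calendar days to Jan 17, 2022 gives Jan 31, 2022, which is the date on which the default interest accrual becomes due. Jan 31, 2022 is a Monday and is not a listed holiday, so no roll-forward applies.

Jan 31, 2022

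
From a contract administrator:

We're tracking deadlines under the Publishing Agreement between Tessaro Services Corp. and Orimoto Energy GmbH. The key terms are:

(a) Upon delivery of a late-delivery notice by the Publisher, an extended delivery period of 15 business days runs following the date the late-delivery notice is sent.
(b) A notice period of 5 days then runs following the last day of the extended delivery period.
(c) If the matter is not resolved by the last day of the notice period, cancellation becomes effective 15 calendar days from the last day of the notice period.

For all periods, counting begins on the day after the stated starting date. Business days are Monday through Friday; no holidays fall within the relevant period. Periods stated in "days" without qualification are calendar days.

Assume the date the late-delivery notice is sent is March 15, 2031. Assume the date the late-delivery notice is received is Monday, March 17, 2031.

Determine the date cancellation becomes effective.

April 24, 2031

From Saturday, March 15, 2031, 15 business days (Mar 17, Mar 18, Mar 19, Mar 20, …, Apr 2, Apr 3, Apr 4, skipping weekends) brings us to Friday, April 4, 2031, which is the last day of the extended delivery period.
The last day of the notice period: 5 calendar days after April 4, 2031 is April 9, 2031.
The date cancellation becomes effective: April 9, 2031 + 15 days = April 24, 2031.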